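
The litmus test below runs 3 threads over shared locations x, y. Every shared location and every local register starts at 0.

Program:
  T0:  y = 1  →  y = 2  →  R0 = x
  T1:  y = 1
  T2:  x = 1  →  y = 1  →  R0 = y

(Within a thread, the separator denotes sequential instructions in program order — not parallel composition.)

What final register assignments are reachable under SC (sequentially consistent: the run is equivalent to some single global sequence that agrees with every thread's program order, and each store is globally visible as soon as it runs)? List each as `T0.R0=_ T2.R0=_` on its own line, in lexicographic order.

outcome vector order: (T0.R0,T2.R0)
|SC outcomes| = 3

T0.R0=0 T2.R0=1
T0.R0=1 T2.R0=1
T0.R0=1 T2.R0=2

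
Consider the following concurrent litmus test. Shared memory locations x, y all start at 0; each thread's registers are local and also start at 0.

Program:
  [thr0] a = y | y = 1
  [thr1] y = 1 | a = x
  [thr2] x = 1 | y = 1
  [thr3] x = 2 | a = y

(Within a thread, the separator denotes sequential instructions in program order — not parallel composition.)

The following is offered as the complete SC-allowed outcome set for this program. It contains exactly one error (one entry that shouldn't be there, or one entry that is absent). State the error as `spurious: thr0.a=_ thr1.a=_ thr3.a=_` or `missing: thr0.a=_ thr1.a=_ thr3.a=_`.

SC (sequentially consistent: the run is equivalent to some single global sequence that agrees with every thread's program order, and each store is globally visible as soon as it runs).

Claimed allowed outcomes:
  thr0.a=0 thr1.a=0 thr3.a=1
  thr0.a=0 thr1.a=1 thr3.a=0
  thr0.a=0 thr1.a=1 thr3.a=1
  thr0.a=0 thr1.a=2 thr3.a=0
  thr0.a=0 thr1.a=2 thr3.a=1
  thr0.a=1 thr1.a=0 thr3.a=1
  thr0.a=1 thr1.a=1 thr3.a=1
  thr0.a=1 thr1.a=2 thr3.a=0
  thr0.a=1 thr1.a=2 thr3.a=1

missing: thr0.a=1 thr1.a=1 thr3.a=0

outcome vector order: (thr0.a,thr1.a,thr3.a)
under SC → <0 0 1>; <0 1 0>; <0 1 1>; <0 2 0>; <0 2 1>; <1 0 1>; <1 1 0>; <1 1 1>; <1 2 0>; <1 2 1>
SC∖claimed = {<1 1 0>}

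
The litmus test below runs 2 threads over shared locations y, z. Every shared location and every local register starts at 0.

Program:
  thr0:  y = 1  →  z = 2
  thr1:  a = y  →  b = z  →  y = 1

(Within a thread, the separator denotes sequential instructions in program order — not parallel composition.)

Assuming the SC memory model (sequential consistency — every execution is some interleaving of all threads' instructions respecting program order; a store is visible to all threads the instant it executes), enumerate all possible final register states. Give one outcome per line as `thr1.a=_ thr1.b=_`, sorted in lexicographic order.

thr1.a=0 thr1.b=0
thr1.a=0 thr1.b=2
thr1.a=1 thr1.b=0
thr1.a=1 thr1.b=2

outcome vector order: (thr1.a,thr1.b)
|SC outcomes| = 4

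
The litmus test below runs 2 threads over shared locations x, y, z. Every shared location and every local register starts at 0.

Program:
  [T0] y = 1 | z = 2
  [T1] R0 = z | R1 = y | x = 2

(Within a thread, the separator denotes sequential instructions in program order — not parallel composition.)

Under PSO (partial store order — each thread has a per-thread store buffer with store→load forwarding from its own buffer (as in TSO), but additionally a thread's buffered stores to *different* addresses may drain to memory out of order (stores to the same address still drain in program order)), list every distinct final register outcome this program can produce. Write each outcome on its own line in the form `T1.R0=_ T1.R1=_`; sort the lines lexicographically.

outcome vector order: (T1.R0,T1.R1)
|PSO outcomes| = 4

T1.R0=0 T1.R1=0
T1.R0=0 T1.R1=1
T1.R0=2 T1.R1=0
T1.R0=2 T1.R1=1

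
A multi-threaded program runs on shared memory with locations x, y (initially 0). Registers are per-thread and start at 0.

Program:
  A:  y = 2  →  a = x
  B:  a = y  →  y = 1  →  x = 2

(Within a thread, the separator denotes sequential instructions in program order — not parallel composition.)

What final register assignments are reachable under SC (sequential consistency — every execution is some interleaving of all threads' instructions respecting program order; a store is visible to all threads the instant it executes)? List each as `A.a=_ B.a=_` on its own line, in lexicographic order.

outcome vector order: (A.a,B.a)
|SC outcomes| = 4

A.a=0 B.a=0
A.a=0 B.a=2
A.a=2 B.a=0
A.a=2 B.a=2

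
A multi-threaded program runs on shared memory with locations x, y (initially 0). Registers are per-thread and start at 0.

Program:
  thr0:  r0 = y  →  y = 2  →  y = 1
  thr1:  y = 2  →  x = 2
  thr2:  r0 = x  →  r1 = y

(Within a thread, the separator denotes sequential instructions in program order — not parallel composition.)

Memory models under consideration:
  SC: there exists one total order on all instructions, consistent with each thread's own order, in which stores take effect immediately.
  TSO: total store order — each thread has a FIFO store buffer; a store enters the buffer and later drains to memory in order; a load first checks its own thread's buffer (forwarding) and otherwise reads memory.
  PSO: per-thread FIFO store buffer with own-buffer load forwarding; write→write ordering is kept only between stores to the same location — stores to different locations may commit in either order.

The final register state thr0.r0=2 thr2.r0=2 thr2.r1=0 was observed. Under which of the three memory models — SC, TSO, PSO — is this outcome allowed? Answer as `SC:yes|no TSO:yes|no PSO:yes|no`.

SC:no TSO:no PSO:yes

outcome vector order: (thr0.r0,thr2.r0,thr2.r1)
SC: 10 outcomes — {<0 0 0>, <0 0 1>, <0 0 2>, <0 2 1>, <0 2 2>, <2 0 0>, <2 0 1>, <2 0 2>, <2 2 1>, <2 2 2>}
TSO: 10 outcomes — {<0 0 0>, <0 0 1>, <0 0 2>, <0 2 1>, <0 2 2>, <2 0 0>, <2 0 1>, <2 0 2>, <2 2 1>, <2 2 2>}
PSO: 12 outcomes — {<0 0 0>, <0 0 1>, <0 0 2>, <0 2 0>, <0 2 1>, <0 2 2>, <2 0 0>, <2 0 1>, <2 0 2>, <2 2 0>, <2 2 1>, <2 2 2>}
target <2 2 0> ∈ {PSO}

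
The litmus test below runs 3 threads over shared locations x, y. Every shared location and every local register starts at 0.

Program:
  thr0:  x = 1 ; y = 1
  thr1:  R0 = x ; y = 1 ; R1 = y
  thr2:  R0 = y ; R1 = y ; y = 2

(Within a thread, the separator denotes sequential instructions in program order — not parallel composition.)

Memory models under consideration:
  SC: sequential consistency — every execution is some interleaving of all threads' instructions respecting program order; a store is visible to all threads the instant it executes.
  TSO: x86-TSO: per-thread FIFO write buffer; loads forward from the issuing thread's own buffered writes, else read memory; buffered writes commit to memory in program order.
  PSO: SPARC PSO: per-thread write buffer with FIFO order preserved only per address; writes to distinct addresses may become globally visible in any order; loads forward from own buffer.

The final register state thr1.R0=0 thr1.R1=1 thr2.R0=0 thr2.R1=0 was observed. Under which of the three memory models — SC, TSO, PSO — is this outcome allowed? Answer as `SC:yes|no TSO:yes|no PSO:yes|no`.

SC:yes TSO:yes PSO:yes

outcome vector order: (thr1.R0,thr1.R1,thr2.R0,thr2.R1)
SC (12): 0100, 0101, 0111, 0200, 0201, 0211, 1100, 1101, 1111, 1200, 1201, 1211
TSO (12): 0100, 0101, 0111, 0200, 0201, 0211, 1100, 1101, 1111, 1200, 1201, 1211
PSO (12): 0100, 0101, 0111, 0200, 0201, 0211, 1100, 1101, 1111, 1200, 1201, 1211
target 0100 ∈ {SC,TSO,PSO}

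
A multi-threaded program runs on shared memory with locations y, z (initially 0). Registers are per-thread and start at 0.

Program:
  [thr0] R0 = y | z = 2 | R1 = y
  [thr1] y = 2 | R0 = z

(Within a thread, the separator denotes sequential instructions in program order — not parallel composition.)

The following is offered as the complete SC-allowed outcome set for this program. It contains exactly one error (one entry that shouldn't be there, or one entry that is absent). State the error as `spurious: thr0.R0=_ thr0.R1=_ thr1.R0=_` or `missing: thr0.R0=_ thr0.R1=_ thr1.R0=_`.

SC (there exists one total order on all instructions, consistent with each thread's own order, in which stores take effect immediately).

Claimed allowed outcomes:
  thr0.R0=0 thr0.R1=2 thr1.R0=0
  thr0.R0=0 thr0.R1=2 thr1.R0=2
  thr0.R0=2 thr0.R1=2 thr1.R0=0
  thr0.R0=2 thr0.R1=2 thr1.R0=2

outcome vector order: (thr0.R0,thr0.R1,thr1.R0)
SC: 5 outcomes — {002, 020, 022, 220, 222}
SC∖claimed = {002}

missing: thr0.R0=0 thr0.R1=0 thr1.R0=2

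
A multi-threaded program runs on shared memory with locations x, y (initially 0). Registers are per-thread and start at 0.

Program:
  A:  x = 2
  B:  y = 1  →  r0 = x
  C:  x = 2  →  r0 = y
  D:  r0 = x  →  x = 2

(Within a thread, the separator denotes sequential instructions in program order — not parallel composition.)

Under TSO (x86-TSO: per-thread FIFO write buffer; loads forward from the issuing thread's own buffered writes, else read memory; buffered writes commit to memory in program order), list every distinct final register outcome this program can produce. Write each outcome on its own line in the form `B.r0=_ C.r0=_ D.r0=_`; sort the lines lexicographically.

B.r0=0 C.r0=0 D.r0=0
B.r0=0 C.r0=0 D.r0=2
B.r0=0 C.r0=1 D.r0=0
B.r0=0 C.r0=1 D.r0=2
B.r0=2 C.r0=0 D.r0=0
B.r0=2 C.r0=0 D.r0=2
B.r0=2 C.r0=1 D.r0=0
B.r0=2 C.r0=1 D.r0=2

outcome vector order: (B.r0,C.r0,D.r0)
|TSO outcomes| = 8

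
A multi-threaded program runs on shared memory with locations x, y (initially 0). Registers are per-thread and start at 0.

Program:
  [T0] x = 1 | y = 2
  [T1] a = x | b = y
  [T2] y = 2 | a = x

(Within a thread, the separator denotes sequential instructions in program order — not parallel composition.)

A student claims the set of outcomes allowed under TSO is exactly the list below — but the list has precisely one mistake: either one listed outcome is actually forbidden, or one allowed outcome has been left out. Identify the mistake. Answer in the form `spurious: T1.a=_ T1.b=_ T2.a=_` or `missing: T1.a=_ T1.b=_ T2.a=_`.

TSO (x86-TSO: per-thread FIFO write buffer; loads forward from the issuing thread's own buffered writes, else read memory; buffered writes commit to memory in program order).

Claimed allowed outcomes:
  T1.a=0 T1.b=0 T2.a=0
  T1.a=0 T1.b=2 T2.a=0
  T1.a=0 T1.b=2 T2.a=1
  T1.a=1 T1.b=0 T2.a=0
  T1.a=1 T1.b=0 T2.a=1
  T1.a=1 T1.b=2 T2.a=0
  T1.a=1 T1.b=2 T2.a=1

outcome vector order: (T1.a,T1.b,T2.a)
[TSO] allowed = {<0 0 0>, <0 0 1>, <0 2 0>, <0 2 1>, <1 0 0>, <1 0 1>, <1 2 0>, <1 2 1>}
TSO∖claimed = {<0 0 1>}

missing: T1.a=0 T1.b=0 T2.a=1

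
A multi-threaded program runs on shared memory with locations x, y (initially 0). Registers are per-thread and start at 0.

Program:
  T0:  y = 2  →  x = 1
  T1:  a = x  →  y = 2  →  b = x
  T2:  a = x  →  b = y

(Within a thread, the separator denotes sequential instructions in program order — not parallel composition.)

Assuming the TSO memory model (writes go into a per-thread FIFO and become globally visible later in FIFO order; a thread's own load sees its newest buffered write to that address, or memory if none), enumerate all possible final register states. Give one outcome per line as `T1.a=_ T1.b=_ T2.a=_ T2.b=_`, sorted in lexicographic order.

outcome vector order: (T1.a,T1.b,T2.a,T2.b)
|TSO outcomes| = 9

T1.a=0 T1.b=0 T2.a=0 T2.b=0
T1.a=0 T1.b=0 T2.a=0 T2.b=2
T1.a=0 T1.b=0 T2.a=1 T2.b=2
T1.a=0 T1.b=1 T2.a=0 T2.b=0
T1.a=0 T1.b=1 T2.a=0 T2.b=2
T1.a=0 T1.b=1 T2.a=1 T2.b=2
T1.a=1 T1.b=1 T2.a=0 T2.b=0
T1.a=1 T1.b=1 T2.a=0 T2.b=2
T1.a=1 T1.b=1 T2.a=1 T2.b=2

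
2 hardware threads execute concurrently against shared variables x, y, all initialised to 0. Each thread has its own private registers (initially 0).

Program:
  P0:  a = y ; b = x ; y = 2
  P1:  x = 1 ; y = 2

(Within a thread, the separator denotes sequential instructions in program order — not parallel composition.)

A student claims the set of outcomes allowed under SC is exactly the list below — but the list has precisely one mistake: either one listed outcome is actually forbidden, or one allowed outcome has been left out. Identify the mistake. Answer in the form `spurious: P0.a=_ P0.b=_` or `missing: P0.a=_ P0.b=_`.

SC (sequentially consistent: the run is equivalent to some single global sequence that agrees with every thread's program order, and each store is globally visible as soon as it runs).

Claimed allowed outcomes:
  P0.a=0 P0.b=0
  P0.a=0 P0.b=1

missing: P0.a=2 P0.b=1

outcome vector order: (P0.a,P0.b)
SC: 3 outcomes — {<0 0>, <0 1>, <2 1>}
SC∖claimed = {<2 1>}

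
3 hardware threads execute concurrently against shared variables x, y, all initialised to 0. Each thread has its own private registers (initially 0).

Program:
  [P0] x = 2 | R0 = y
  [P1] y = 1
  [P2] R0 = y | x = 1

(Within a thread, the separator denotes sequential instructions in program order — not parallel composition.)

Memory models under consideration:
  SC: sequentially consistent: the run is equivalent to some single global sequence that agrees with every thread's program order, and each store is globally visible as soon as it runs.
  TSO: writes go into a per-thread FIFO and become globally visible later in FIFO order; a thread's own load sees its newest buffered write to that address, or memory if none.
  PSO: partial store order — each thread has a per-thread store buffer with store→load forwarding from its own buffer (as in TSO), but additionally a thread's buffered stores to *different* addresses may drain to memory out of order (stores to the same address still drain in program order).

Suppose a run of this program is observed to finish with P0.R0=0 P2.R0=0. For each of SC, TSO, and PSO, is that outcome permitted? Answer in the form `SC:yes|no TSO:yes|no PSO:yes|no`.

SC:yes TSO:yes PSO:yes

outcome vector order: (P0.R0,P2.R0)
SC (4): <0 0> <0 1> <1 0> <1 1>
TSO (4): <0 0> <0 1> <1 0> <1 1>
PSO (4): <0 0> <0 1> <1 0> <1 1>
target <0 0> ∈ {SC,TSO,PSO}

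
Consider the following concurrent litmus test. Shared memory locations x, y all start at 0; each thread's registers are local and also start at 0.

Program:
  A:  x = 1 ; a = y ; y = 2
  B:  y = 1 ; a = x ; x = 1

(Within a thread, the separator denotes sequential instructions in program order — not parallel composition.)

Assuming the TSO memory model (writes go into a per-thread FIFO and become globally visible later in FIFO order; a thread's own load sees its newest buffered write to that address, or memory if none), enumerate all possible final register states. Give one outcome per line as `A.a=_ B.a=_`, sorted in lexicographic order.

A.a=0 B.a=0
A.a=0 B.a=1
A.a=1 B.a=0
A.a=1 B.a=1

outcome vector order: (A.a,B.a)
|TSO outcomes| = 4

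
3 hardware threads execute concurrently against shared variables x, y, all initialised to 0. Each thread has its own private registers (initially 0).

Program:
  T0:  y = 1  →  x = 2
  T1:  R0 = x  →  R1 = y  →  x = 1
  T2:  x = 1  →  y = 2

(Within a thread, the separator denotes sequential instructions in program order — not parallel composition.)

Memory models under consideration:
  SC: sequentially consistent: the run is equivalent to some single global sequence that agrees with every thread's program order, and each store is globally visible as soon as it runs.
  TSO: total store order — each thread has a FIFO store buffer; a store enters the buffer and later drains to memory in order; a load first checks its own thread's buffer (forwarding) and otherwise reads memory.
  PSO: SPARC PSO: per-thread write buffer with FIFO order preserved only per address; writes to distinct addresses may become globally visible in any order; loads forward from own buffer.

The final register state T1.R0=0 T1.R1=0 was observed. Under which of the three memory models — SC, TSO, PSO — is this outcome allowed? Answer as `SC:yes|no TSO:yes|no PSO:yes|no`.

SC:yes TSO:yes PSO:yes

outcome vector order: (T1.R0,T1.R1)
SC: 8 outcomes — {00 01 02 10 11 12 21 22}
TSO: 8 outcomes — {00 01 02 10 11 12 21 22}
PSO: 9 outcomes — {00 01 02 10 11 12 20 21 22}
target 00 ∈ {SC,TSO,PSO}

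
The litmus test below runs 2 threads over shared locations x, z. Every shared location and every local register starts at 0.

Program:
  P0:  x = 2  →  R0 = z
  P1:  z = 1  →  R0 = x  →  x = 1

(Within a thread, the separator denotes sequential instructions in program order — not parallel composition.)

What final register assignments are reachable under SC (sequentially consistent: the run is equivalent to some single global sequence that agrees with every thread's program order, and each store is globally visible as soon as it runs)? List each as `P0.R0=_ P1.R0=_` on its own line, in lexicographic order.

P0.R0=0 P1.R0=2
P0.R0=1 P1.R0=0
P0.R0=1 P1.R0=2

outcome vector order: (P0.R0,P1.R0)
|SC outcomes| = 3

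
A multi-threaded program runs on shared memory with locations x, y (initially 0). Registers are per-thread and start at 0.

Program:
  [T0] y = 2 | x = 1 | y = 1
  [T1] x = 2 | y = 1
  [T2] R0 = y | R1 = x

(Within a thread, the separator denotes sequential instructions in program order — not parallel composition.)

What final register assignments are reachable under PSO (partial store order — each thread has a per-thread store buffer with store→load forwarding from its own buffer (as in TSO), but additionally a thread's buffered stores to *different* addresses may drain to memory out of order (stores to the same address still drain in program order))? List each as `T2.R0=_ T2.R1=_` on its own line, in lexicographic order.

T2.R0=0 T2.R1=0
T2.R0=0 T2.R1=1
T2.R0=0 T2.R1=2
T2.R0=1 T2.R1=0
T2.R0=1 T2.R1=1
T2.R0=1 T2.R1=2
T2.R0=2 T2.R1=0
T2.R0=2 T2.R1=1
T2.R0=2 T2.R1=2

outcome vector order: (T2.R0,T2.R1)
|PSO outcomes| = 9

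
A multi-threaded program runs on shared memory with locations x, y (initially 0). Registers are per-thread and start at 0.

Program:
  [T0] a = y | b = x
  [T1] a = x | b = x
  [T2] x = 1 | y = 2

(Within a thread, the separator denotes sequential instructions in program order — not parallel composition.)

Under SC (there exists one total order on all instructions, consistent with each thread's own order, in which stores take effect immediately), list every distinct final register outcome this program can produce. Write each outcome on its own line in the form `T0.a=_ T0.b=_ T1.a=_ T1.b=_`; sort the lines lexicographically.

outcome vector order: (T0.a,T0.b,T1.a,T1.b)
|SC outcomes| = 9

T0.a=0 T0.b=0 T1.a=0 T1.b=0
T0.a=0 T0.b=0 T1.a=0 T1.b=1
T0.a=0 T0.b=0 T1.a=1 T1.b=1
T0.a=0 T0.b=1 T1.a=0 T1.b=0
T0.a=0 T0.b=1 T1.a=0 T1.b=1
T0.a=0 T0.b=1 T1.a=1 T1.b=1
T0.a=2 T0.b=1 T1.a=0 T1.b=0
T0.a=2 T0.b=1 T1.a=0 T1.b=1
T0.a=2 T0.b=1 T1.a=1 T1.b=1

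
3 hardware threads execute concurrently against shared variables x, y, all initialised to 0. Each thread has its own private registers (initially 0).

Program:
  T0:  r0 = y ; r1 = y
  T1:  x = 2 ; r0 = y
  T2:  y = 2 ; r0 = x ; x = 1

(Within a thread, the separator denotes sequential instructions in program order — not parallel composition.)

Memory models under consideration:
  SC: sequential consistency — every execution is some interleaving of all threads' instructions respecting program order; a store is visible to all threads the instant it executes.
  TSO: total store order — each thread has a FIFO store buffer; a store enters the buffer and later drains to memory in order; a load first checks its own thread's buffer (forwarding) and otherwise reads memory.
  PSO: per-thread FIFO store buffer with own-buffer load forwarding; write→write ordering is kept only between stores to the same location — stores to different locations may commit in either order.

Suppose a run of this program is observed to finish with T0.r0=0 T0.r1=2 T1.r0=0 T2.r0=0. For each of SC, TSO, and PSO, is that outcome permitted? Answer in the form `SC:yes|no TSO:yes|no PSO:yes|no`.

outcome vector order: (T0.r0,T0.r1,T1.r0,T2.r0)
SC (9): 0/0/0/2; 0/0/2/0; 0/0/2/2; 0/2/0/2; 0/2/2/0; 0/2/2/2; 2/2/0/2; 2/2/2/0; 2/2/2/2
TSO (12): 0/0/0/0; 0/0/0/2; 0/0/2/0; 0/0/2/2; 0/2/0/0; 0/2/0/2; 0/2/2/0; 0/2/2/2; 2/2/0/0; 2/2/0/2; 2/2/2/0; 2/2/2/2
PSO (12): 0/0/0/0; 0/0/0/2; 0/0/2/0; 0/0/2/2; 0/2/0/0; 0/2/0/2; 0/2/2/0; 0/2/2/2; 2/2/0/0; 2/2/0/2; 2/2/2/0; 2/2/2/2
target 0/2/0/0 ∈ {TSO,PSO}

SC:no TSO:yes PSO:yes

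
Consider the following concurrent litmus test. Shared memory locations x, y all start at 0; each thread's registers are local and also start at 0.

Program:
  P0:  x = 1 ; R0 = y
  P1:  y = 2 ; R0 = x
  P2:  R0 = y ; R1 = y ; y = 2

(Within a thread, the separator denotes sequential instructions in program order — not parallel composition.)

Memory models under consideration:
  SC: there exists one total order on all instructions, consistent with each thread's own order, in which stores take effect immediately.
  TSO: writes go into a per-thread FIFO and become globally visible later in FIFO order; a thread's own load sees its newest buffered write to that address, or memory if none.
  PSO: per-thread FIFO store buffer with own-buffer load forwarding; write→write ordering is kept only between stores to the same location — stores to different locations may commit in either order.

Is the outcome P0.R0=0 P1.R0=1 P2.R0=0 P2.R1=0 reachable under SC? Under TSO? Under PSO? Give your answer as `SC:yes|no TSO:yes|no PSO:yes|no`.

outcome vector order: (P0.R0,P1.R0,P2.R0,P2.R1)
[SC] allowed = {<0 1 0 0>, <0 1 0 2>, <0 1 2 2>, <2 0 0 0>, <2 0 0 2>, <2 0 2 2>, <2 1 0 0>, <2 1 0 2>, <2 1 2 2>}
[TSO] allowed = {<0 0 0 0>, <0 0 0 2>, <0 0 2 2>, <0 1 0 0>, <0 1 0 2>, <0 1 2 2>, <2 0 0 0>, <2 0 0 2>, <2 0 2 2>, <2 1 0 0>, <2 1 0 2>, <2 1 2 2>}
[PSO] allowed = {<0 0 0 0>, <0 0 0 2>, <0 0 2 2>, <0 1 0 0>, <0 1 0 2>, <0 1 2 2>, <2 0 0 0>, <2 0 0 2>, <2 0 2 2>, <2 1 0 0>, <2 1 0 2>, <2 1 2 2>}
target <0 1 0 0> ∈ {SC,TSO,PSO}

SC:yes TSO:yes PSO:yes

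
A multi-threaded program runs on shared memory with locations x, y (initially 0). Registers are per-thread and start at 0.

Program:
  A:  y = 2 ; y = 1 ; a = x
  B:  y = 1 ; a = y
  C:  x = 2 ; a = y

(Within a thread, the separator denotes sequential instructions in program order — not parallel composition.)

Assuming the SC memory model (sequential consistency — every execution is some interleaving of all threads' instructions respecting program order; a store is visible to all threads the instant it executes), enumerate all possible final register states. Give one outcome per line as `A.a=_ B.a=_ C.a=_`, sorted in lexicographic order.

A.a=0 B.a=1 C.a=1
A.a=0 B.a=2 C.a=1
A.a=2 B.a=1 C.a=0
A.a=2 B.a=1 C.a=1
A.a=2 B.a=1 C.a=2
A.a=2 B.a=2 C.a=0
A.a=2 B.a=2 C.a=1
A.a=2 B.a=2 C.a=2

outcome vector order: (A.a,B.a,C.a)
|SC outcomes| = 8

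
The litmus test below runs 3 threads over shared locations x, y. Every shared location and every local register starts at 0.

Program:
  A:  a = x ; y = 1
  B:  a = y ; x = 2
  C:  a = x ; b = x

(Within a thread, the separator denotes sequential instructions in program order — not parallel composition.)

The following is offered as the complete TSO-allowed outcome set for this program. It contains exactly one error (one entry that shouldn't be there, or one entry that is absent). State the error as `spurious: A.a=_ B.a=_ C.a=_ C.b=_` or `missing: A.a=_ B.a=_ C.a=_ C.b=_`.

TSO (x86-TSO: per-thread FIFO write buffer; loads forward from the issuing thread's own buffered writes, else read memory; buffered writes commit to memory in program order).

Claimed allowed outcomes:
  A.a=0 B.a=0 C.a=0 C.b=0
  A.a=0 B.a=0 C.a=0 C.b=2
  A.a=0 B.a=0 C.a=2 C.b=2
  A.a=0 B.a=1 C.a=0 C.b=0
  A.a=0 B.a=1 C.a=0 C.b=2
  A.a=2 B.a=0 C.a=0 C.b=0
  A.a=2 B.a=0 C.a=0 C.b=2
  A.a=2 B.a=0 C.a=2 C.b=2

missing: A.a=0 B.a=1 C.a=2 C.b=2

outcome vector order: (A.a,B.a,C.a,C.b)
under TSO → <0 0 0 0> <0 0 0 2> <0 0 2 2> <0 1 0 0> <0 1 0 2> <0 1 2 2> <2 0 0 0> <2 0 0 2> <2 0 2 2>
TSO∖claimed = {<0 1 2 2>}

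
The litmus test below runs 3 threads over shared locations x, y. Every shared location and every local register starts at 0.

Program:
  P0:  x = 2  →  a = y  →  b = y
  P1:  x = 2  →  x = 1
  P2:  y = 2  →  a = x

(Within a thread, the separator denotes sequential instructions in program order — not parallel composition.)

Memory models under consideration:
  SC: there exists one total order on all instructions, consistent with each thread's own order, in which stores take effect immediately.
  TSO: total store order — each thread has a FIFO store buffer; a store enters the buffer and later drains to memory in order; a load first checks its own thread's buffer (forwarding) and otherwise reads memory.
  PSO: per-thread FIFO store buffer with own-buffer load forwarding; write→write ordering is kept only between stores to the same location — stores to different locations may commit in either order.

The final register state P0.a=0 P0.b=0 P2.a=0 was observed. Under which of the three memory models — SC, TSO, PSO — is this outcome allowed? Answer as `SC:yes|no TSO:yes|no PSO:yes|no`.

outcome vector order: (P0.a,P0.b,P2.a)
SC: 7 outcomes — {001, 002, 021, 022, 220, 221, 222}
TSO: 9 outcomes — {000, 001, 002, 020, 021, 022, 220, 221, 222}
PSO: 9 outcomes — {000, 001, 002, 020, 021, 022, 220, 221, 222}
target 000 ∈ {TSO,PSO}

SC:no TSO:yes PSO:yes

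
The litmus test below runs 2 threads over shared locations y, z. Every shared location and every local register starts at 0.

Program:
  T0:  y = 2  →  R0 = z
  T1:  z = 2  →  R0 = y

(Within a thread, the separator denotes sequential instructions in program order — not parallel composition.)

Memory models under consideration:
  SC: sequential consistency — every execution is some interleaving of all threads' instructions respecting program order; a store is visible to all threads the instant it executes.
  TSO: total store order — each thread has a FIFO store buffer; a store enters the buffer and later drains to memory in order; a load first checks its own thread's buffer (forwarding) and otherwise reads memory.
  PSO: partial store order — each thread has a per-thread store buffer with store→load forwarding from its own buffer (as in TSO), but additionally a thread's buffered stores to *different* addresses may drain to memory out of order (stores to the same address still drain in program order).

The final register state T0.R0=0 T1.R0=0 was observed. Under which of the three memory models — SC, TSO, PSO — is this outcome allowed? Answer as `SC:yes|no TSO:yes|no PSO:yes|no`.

SC:no TSO:yes PSO:yes

outcome vector order: (T0.R0,T1.R0)
under SC → (0,2), (2,0), (2,2)
under TSO → (0,0), (0,2), (2,0), (2,2)
under PSO → (0,0), (0,2), (2,0), (2,2)
target (0,0) ∈ {TSO,PSO}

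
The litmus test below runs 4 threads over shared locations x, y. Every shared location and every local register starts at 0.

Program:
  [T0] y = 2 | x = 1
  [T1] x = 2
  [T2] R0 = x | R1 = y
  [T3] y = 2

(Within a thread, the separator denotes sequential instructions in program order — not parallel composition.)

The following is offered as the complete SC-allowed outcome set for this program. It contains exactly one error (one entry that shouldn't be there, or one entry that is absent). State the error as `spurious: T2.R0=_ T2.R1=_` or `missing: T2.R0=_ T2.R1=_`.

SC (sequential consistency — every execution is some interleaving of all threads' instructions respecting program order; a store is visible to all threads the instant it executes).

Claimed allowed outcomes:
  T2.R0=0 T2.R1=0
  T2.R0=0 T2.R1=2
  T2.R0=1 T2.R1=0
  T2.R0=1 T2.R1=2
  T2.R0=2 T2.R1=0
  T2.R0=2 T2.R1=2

outcome vector order: (T2.R0,T2.R1)
SC: 5 outcomes — {<0 0> <0 2> <1 2> <2 0> <2 2>}
claimed∖SC = {<1 0>}

spurious: T2.R0=1 T2.R1=0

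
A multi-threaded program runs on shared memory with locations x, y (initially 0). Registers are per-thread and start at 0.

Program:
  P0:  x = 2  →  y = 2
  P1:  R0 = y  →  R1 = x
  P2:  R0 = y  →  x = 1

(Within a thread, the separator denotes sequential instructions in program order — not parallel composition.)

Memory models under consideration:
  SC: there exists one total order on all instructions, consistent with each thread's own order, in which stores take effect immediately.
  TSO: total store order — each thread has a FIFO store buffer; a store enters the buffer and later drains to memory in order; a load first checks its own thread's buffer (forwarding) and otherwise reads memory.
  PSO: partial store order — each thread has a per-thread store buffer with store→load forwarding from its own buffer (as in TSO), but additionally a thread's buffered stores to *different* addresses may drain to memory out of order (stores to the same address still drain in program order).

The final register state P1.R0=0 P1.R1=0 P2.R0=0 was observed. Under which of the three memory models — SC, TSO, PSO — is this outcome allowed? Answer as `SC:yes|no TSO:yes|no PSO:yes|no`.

SC:yes TSO:yes PSO:yes

outcome vector order: (P1.R0,P1.R1,P2.R0)
SC: 10 outcomes — {0/0/0, 0/0/2, 0/1/0, 0/1/2, 0/2/0, 0/2/2, 2/1/0, 2/1/2, 2/2/0, 2/2/2}
TSO: 10 outcomes — {0/0/0, 0/0/2, 0/1/0, 0/1/2, 0/2/0, 0/2/2, 2/1/0, 2/1/2, 2/2/0, 2/2/2}
PSO: 12 outcomes — {0/0/0, 0/0/2, 0/1/0, 0/1/2, 0/2/0, 0/2/2, 2/0/0, 2/0/2, 2/1/0, 2/1/2, 2/2/0, 2/2/2}
target 0/0/0 ∈ {SC,TSO,PSO}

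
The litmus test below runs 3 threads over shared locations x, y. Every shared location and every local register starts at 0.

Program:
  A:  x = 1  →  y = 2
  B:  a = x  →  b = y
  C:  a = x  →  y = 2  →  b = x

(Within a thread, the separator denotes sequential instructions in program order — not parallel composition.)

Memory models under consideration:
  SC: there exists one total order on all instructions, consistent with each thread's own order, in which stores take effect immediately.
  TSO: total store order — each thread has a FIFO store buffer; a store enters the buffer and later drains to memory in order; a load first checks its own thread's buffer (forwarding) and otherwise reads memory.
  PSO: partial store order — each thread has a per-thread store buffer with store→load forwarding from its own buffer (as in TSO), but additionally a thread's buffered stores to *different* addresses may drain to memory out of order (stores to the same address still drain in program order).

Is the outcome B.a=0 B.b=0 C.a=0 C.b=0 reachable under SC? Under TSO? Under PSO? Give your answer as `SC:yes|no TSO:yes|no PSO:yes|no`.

SC:yes TSO:yes PSO:yes

outcome vector order: (B.a,B.b,C.a,C.b)
SC: 11 outcomes — {0000; 0001; 0011; 0200; 0201; 0211; 1001; 1011; 1200; 1201; 1211}
TSO: 12 outcomes — {0000; 0001; 0011; 0200; 0201; 0211; 1000; 1001; 1011; 1200; 1201; 1211}
PSO: 12 outcomes — {0000; 0001; 0011; 0200; 0201; 0211; 1000; 1001; 1011; 1200; 1201; 1211}
target 0000 ∈ {SC,TSO,PSO}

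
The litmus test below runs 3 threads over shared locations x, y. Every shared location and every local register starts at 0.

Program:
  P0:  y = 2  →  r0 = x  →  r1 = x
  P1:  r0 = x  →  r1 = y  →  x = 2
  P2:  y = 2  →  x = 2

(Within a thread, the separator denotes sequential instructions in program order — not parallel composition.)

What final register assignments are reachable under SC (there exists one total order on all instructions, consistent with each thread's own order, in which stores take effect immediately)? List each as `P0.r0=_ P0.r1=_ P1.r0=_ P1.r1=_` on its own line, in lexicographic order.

P0.r0=0 P0.r1=0 P1.r0=0 P1.r1=0
P0.r0=0 P0.r1=0 P1.r0=0 P1.r1=2
P0.r0=0 P0.r1=0 P1.r0=2 P1.r1=2
P0.r0=0 P0.r1=2 P1.r0=0 P1.r1=0
P0.r0=0 P0.r1=2 P1.r0=0 P1.r1=2
P0.r0=0 P0.r1=2 P1.r0=2 P1.r1=2
P0.r0=2 P0.r1=2 P1.r0=0 P1.r1=0
P0.r0=2 P0.r1=2 P1.r0=0 P1.r1=2
P0.r0=2 P0.r1=2 P1.r0=2 P1.r1=2

outcome vector order: (P0.r0,P0.r1,P1.r0,P1.r1)
|SC outcomes| = 9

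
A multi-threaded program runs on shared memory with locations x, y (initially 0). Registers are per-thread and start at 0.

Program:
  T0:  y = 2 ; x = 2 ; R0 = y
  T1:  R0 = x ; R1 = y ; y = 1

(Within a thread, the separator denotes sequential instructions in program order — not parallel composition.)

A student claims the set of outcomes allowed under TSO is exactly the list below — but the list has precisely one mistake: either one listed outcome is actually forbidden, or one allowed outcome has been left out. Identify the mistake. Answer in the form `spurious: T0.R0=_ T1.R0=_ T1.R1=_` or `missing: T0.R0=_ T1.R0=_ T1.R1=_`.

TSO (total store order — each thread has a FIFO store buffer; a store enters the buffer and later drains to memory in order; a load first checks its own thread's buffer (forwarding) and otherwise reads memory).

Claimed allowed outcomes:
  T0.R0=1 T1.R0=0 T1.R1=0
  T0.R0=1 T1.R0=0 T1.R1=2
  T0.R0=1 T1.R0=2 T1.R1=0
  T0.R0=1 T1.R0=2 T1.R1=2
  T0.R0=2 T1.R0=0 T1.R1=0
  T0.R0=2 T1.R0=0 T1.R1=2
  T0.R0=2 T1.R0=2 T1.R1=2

outcome vector order: (T0.R0,T1.R0,T1.R1)
TSO (6): (1,0,0); (1,0,2); (1,2,2); (2,0,0); (2,0,2); (2,2,2)
claimed∖TSO = {(1,2,0)}

spurious: T0.R0=1 T1.R0=2 T1.R1=0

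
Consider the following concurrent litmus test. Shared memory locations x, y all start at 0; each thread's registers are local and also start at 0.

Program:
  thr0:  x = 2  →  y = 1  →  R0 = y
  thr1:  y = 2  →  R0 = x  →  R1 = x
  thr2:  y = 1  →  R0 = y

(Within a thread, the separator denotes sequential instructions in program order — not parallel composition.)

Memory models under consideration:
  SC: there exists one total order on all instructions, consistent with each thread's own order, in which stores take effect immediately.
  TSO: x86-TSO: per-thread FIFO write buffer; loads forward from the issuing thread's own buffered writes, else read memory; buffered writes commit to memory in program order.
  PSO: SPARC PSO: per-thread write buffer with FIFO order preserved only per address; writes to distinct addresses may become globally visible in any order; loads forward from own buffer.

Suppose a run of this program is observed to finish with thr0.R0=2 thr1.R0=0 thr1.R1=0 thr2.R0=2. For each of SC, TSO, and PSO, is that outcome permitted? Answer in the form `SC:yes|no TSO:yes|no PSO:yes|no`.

outcome vector order: (thr0.R0,thr1.R0,thr1.R1,thr2.R0)
[SC] allowed = {(1,0,0,1); (1,0,0,2); (1,0,2,1); (1,0,2,2); (1,2,2,1); (1,2,2,2); (2,2,2,1); (2,2,2,2)}
[TSO] allowed = {(1,0,0,1); (1,0,0,2); (1,0,2,1); (1,0,2,2); (1,2,2,1); (1,2,2,2); (2,0,0,1); (2,0,0,2); (2,0,2,1); (2,0,2,2); (2,2,2,1); (2,2,2,2)}
[PSO] allowed = {(1,0,0,1); (1,0,0,2); (1,0,2,1); (1,0,2,2); (1,2,2,1); (1,2,2,2); (2,0,0,1); (2,0,0,2); (2,0,2,1); (2,0,2,2); (2,2,2,1); (2,2,2,2)}
target (2,0,0,2) ∈ {TSO,PSO}

SC:no TSO:yes PSO:yes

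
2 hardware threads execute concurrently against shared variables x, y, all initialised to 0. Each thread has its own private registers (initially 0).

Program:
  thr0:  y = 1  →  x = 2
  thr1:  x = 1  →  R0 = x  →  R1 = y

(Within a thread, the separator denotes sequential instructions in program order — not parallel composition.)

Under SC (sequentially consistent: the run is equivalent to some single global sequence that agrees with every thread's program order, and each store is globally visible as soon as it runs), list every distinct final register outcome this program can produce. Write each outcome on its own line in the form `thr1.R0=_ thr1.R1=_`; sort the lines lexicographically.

outcome vector order: (thr1.R0,thr1.R1)
|SC outcomes| = 3

thr1.R0=1 thr1.R1=0
thr1.R0=1 thr1.R1=1
thr1.R0=2 thr1.R1=1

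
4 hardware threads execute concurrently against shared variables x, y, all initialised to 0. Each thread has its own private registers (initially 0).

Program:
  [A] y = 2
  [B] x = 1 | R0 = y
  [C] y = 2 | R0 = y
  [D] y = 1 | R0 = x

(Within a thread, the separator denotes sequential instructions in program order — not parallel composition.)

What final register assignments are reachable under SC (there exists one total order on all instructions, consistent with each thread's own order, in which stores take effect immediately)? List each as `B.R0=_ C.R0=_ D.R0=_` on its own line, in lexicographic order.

outcome vector order: (B.R0,C.R0,D.R0)
|SC outcomes| = 10

B.R0=0 C.R0=1 D.R0=1
B.R0=0 C.R0=2 D.R0=1
B.R0=1 C.R0=1 D.R0=0
B.R0=1 C.R0=1 D.R0=1
B.R0=1 C.R0=2 D.R0=0
B.R0=1 C.R0=2 D.R0=1
B.R0=2 C.R0=1 D.R0=0
B.R0=2 C.R0=1 D.R0=1
B.R0=2 C.R0=2 D.R0=0
B.R0=2 C.R0=2 D.R0=1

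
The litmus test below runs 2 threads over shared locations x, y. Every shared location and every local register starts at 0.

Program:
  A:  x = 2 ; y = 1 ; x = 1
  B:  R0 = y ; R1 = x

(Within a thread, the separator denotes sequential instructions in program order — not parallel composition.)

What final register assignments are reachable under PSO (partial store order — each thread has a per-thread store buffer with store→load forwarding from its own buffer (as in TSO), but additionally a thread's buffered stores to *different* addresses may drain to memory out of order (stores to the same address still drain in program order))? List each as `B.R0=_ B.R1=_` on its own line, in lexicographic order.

outcome vector order: (B.R0,B.R1)
|PSO outcomes| = 6

B.R0=0 B.R1=0
B.R0=0 B.R1=1
B.R0=0 B.R1=2
B.R0=1 B.R1=0
B.R0=1 B.R1=1
B.R0=1 B.R1=2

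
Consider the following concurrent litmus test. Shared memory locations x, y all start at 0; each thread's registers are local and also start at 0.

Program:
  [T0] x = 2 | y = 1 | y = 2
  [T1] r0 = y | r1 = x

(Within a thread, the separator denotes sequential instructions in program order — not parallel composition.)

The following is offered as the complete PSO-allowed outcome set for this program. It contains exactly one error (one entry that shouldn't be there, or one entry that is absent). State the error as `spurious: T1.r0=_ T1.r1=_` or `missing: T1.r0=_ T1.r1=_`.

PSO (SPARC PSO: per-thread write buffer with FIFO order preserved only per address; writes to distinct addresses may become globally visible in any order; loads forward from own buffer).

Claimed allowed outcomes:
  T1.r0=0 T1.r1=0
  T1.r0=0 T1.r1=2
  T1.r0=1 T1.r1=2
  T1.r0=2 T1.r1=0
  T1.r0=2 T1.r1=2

outcome vector order: (T1.r0,T1.r1)
PSO: 6 outcomes — {0/0, 0/2, 1/0, 1/2, 2/0, 2/2}
PSO∖claimed = {1/0}

missing: T1.r0=1 T1.r1=0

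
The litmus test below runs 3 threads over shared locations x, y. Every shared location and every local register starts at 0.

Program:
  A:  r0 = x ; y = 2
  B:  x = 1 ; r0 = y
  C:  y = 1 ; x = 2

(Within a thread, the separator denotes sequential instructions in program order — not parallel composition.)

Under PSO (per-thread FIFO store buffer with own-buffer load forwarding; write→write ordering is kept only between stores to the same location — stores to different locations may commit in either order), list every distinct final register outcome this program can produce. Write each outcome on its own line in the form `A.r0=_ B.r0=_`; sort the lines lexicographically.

A.r0=0 B.r0=0
A.r0=0 B.r0=1
A.r0=0 B.r0=2
A.r0=1 B.r0=0
A.r0=1 B.r0=1
A.r0=1 B.r0=2
A.r0=2 B.r0=0
A.r0=2 B.r0=1
A.r0=2 B.r0=2

outcome vector order: (A.r0,B.r0)
|PSO outcomes| = 9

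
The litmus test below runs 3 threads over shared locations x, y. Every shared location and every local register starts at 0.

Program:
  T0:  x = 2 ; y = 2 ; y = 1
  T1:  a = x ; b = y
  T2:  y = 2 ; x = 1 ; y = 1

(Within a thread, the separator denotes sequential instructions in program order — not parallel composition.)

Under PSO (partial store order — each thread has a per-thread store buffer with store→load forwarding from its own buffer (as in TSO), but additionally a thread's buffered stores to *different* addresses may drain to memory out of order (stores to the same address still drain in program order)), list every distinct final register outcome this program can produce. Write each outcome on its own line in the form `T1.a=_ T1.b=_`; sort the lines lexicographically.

outcome vector order: (T1.a,T1.b)
|PSO outcomes| = 9

T1.a=0 T1.b=0
T1.a=0 T1.b=1
T1.a=0 T1.b=2
T1.a=1 T1.b=0
T1.a=1 T1.b=1
T1.a=1 T1.b=2
T1.a=2 T1.b=0
T1.a=2 T1.b=1
T1.a=2 T1.b=2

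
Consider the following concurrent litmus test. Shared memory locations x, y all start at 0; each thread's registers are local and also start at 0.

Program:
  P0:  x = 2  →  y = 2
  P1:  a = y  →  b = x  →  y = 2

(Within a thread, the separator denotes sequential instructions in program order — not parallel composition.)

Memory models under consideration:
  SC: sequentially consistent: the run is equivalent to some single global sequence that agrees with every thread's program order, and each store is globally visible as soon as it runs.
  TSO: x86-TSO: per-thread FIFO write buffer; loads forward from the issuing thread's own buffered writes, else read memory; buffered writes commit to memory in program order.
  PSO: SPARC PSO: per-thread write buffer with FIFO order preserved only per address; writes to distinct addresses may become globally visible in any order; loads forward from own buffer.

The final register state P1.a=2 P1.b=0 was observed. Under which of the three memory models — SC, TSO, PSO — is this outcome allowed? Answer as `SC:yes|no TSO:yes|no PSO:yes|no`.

SC:no TSO:no PSO:yes

outcome vector order: (P1.a,P1.b)
SC (3): <0 0>, <0 2>, <2 2>
TSO (3): <0 0>, <0 2>, <2 2>
PSO (4): <0 0>, <0 2>, <2 0>, <2 2>
target <2 0> ∈ {PSO}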